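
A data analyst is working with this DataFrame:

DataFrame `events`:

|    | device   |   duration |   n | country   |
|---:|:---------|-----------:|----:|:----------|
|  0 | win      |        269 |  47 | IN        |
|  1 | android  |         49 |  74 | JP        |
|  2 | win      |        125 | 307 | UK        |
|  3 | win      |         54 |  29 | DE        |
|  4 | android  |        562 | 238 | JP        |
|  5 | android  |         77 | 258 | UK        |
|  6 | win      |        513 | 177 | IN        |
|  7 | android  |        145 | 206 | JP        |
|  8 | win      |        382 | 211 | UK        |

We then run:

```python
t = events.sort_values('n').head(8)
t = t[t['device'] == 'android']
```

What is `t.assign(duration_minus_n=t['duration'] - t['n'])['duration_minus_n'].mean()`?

sort by n:
    device  duration    n country
3      win        54   29      DE
0      win       269   47      IN
1  android        49   74      JP
6      win       513  177      IN
7  android       145  206      JP
8      win       382  211      UK
4  android       562  238      JP
5  android        77  258      UK
2      win       125  307      UK
take first 8 rows:
    device  duration    n country
3      win        54   29      DE
0      win       269   47      IN
1  android        49   74      JP
6      win       513  177      IN
7  android       145  206      JP
8      win       382  211      UK
4  android       562  238      JP
5  android        77  258      UK
filter rows where device == 'android':
    device  duration    n country
1  android        49   74      JP
7  android       145  206      JP
4  android       562  238      JP
5  android        77  258      UK
add column duration_minus_n = t['duration'] - t['n']:
    device  duration    n country  duration_minus_n
1  android        49   74      JP               -25
7  android       145  206      JP               -61
4  android       562  238      JP               324
5  android        77  258      UK              -181
Taking the mean of column 'duration_minus_n' gives 14.25.

14.25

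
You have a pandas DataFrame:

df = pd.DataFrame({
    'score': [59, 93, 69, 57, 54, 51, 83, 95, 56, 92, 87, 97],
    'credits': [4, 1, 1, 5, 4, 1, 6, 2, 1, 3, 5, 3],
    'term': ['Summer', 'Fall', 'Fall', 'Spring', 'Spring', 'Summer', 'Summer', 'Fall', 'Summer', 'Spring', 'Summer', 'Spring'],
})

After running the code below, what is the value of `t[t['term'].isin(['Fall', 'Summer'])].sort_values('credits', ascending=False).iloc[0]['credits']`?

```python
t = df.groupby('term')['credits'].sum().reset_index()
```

17

group by term, sum of credits:
term
Fall       4
Spring    15
Summer    17
Name: credits, dtype: int64
reset_index():
     term  credits
0    Fall        4
1  Spring       15
2  Summer       17
filter rows where term in ['Fall', 'Summer']:
     term  credits
0    Fall        4
2  Summer       17
sort by credits descending:
     term  credits
2  Summer       17
0    Fall        4
Then the value at position 0, column 'credits': 17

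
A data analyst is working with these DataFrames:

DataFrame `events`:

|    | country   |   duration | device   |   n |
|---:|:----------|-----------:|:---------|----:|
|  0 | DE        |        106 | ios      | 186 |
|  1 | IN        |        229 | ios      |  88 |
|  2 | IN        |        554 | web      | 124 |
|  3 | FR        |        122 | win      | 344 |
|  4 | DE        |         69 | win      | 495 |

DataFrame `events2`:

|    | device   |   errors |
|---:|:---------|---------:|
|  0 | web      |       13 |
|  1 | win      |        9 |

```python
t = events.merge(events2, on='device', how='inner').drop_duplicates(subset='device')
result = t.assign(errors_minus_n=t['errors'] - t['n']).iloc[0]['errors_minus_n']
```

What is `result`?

-111

merge on 'device' (how='inner') → 3 rows:
  country  duration device    n  errors
0      IN       554    web  124      13
1      FR       122    win  344       9
2      DE        69    win  495       9
drop duplicate device (keep=first):
  country  duration device    n  errors
0      IN       554    web  124      13
1      FR       122    win  344       9
add column errors_minus_n = t['errors'] - t['n']:
  country  duration device    n  errors  errors_minus_n
0      IN       554    web  124      13            -111
1      FR       122    win  344       9            -335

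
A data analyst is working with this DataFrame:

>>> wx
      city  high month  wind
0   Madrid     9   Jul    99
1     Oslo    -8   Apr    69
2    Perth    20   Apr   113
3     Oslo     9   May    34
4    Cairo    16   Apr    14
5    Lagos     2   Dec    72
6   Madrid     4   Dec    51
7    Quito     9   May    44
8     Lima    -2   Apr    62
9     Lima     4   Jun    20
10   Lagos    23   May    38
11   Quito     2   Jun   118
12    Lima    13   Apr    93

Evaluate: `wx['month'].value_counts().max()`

value_counts of month:
month
Apr    5
May    3
Dec    2
Jun    2
Jul    1
Name: count, dtype: int64
So max() = 5.

5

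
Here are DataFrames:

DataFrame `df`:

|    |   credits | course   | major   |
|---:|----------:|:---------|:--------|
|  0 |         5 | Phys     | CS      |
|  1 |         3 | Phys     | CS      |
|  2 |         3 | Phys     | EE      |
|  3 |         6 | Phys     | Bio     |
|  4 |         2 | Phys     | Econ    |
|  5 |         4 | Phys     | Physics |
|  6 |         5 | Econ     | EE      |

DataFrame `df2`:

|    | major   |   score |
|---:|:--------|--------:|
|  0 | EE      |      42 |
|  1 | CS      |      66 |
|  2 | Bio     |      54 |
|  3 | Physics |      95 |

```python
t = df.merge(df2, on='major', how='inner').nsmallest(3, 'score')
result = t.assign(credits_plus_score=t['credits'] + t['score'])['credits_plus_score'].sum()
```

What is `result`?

152

merge on 'major' (how='inner') → 6 rows:
   credits course    major  score
0        5   Phys       CS     66
1        3   Phys       CS     66
2        3   Phys       EE     42
3        6   Phys      Bio     54
4        4   Phys  Physics     95
5        5   Econ       EE     42
take 3 rows with smallest score:
   credits course major  score
2        3   Phys    EE     42
5        5   Econ    EE     42
3        6   Phys   Bio     54
add column credits_plus_score = t['credits'] + t['score']:
   credits course major  score  credits_plus_score
2        3   Phys    EE     42                  45
5        5   Econ    EE     42                  47
3        6   Phys   Bio     54                  60
sum of column 'credits_plus_score' → 152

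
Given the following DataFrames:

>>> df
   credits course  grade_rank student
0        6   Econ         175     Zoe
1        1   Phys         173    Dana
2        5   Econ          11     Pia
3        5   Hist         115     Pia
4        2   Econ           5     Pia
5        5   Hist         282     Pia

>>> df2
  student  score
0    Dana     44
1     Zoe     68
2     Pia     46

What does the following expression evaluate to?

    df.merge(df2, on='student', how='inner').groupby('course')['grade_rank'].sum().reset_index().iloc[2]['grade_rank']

173

merge on 'student' (how='inner') → 6 rows:
   credits course  grade_rank student  score
0        6   Econ         175     Zoe     68
1        1   Phys         173    Dana     44
2        5   Econ          11     Pia     46
3        5   Hist         115     Pia     46
4        2   Econ           5     Pia     46
5        5   Hist         282     Pia     46
group by course, sum of grade_rank:
course
Econ    191
Hist    397
Phys    173
Name: grade_rank, dtype: int64
reset_index():
  course  grade_rank
0   Econ         191
1   Hist         397
2   Phys         173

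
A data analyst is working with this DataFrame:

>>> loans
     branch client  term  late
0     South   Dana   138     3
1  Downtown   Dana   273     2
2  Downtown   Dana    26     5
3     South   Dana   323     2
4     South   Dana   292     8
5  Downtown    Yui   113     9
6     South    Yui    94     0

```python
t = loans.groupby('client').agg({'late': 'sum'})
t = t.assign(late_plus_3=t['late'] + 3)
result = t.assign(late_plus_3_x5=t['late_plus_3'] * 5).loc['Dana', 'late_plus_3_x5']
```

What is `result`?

115

group by client, sum of late:
        late
client      
Dana      20
Yui        9
add column late_plus_3 = t['late'] + 3:
        late  late_plus_3
client                   
Dana      20           23
Yui        9           12
add column late_plus_3_x5 = t['late_plus_3'] * 5:
        late  late_plus_3  late_plus_3_x5
client                                   
Dana      20           23             115
Yui        9           12              60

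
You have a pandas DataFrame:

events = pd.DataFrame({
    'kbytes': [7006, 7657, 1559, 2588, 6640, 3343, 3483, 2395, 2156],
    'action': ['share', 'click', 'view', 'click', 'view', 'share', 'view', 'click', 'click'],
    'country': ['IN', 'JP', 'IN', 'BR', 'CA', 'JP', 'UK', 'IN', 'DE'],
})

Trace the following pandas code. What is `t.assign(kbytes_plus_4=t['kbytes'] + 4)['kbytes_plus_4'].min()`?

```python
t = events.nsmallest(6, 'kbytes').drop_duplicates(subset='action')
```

take 6 rows with smallest kbytes:
   kbytes action country
2    1559   view      IN
8    2156  click      DE
7    2395  click      IN
3    2588  click      BR
5    3343  share      JP
6    3483   view      UK
drop duplicate action (keep=first):
   kbytes action country
2    1559   view      IN
8    2156  click      DE
5    3343  share      JP
add column kbytes_plus_4 = t['kbytes'] + 4:
   kbytes action country  kbytes_plus_4
2    1559   view      IN           1563
8    2156  click      DE           2160
5    3343  share      JP           3347
Reading off the min of column 'kbytes_plus_4', we get 1563.

1563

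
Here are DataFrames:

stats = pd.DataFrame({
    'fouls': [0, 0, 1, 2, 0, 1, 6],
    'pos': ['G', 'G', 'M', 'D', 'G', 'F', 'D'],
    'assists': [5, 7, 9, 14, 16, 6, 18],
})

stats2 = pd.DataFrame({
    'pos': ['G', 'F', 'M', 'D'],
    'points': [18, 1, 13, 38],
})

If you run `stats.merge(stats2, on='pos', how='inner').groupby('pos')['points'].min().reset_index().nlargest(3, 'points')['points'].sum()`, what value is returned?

69

merge on 'pos' (how='inner') → 7 rows:
   fouls pos  assists  points
0      0   G        5      18
1      0   G        7      18
2      1   M        9      13
3      2   D       14      38
4      0   G       16      18
5      1   F        6       1
6      6   D       18      38
group by pos, min of points:
pos
D    38
F     1
G    18
M    13
Name: points, dtype: int64
reset_index():
  pos  points
0   D      38
1   F       1
2   G      18
3   M      13
take 3 rows with largest points:
  pos  points
0   D      38
2   G      18
3   M      13
The sum of column 'points' is 69.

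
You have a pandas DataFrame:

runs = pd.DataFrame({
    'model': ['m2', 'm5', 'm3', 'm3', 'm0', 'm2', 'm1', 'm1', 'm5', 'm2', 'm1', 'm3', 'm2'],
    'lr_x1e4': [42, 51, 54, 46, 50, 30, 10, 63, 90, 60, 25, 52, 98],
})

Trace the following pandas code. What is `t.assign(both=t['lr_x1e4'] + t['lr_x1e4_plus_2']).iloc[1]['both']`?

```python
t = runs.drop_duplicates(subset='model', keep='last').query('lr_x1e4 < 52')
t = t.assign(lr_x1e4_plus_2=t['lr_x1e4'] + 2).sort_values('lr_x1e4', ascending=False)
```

52

drop duplicate model (keep=last):
   model  lr_x1e4
4     m0       50
8     m5       90
10    m1       25
11    m3       52
12    m2       98
filter rows where lr_x1e4 < 52:
   model  lr_x1e4
4     m0       50
10    m1       25
add column lr_x1e4_plus_2 = t['lr_x1e4'] + 2:
   model  lr_x1e4  lr_x1e4_plus_2
4     m0       50              52
10    m1       25              27
sort by lr_x1e4 descending:
   model  lr_x1e4  lr_x1e4_plus_2
4     m0       50              52
10    m1       25              27
add column both = t['lr_x1e4'] + t['lr_x1e4_plus_2']:
   model  lr_x1e4  lr_x1e4_plus_2  both
4     m0       50              52   102
10    m1       25              27    52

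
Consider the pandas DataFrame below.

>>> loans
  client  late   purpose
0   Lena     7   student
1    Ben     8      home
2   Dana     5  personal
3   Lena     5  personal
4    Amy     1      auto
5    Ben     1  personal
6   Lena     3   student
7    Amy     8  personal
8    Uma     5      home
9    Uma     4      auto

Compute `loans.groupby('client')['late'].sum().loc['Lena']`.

group by client, sum of late:
client
Amy      9
Ben      9
Dana     5
Lena    15
Uma      9
Name: late, dtype: int64
Taking the value at index 'Lena' gives 15.

15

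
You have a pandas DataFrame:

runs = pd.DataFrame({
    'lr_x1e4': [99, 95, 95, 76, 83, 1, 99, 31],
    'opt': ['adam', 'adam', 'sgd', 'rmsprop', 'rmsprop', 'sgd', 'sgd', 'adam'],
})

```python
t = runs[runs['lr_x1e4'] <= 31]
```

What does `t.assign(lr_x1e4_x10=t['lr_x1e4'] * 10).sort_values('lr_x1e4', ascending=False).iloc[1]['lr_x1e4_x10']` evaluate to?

filter rows where lr_x1e4 <= 31:
   lr_x1e4   opt
5        1   sgd
7       31  adam
add column lr_x1e4_x10 = t['lr_x1e4'] * 10:
   lr_x1e4   opt  lr_x1e4_x10
5        1   sgd           10
7       31  adam          310
sort by lr_x1e4 descending:
   lr_x1e4   opt  lr_x1e4_x10
7       31  adam          310
5        1   sgd           10
Taking the value at position 1, column 'lr_x1e4_x10' gives 10.

10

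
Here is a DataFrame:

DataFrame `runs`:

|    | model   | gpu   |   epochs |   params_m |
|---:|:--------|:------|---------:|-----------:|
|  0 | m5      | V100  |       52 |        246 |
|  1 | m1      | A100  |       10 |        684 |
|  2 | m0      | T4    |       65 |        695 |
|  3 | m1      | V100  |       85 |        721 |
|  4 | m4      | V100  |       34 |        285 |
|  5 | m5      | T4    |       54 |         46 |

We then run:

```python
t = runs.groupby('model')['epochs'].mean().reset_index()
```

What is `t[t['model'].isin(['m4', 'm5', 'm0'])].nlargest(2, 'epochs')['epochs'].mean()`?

group by model, mean of epochs:
model
m0    65.0
m1    47.5
m4    34.0
m5    53.0
Name: epochs, dtype: float64
reset_index():
  model  epochs
0    m0    65.0
1    m1    47.5
2    m4    34.0
3    m5    53.0
filter rows where model in ['m4', 'm5', 'm0']:
  model  epochs
0    m0    65.0
2    m4    34.0
3    m5    53.0
take 2 rows with largest epochs:
  model  epochs
0    m0    65.0
3    m5    53.0
Hence 59.0.

59.0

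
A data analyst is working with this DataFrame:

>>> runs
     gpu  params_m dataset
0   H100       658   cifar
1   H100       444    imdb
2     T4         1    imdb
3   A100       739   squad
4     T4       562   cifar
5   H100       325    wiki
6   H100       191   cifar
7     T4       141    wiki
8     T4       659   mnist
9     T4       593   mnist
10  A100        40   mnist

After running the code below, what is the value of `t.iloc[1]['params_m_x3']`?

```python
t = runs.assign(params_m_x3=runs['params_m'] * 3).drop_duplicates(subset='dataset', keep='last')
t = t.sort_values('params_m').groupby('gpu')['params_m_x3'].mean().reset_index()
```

add column params_m_x3 = runs['params_m'] * 3:
     gpu  params_m dataset  params_m_x3
0   H100       658   cifar         1974
1   H100       444    imdb         1332
2     T4         1    imdb            3
3   A100       739   squad         2217
4     T4       562   cifar         1686
5   H100       325    wiki          975
6   H100       191   cifar          573
7     T4       141    wiki          423
8     T4       659   mnist         1977
9     T4       593   mnist         1779
10  A100        40   mnist          120
drop duplicate dataset (keep=last):
     gpu  params_m dataset  params_m_x3
2     T4         1    imdb            3
3   A100       739   squad         2217
6   H100       191   cifar          573
7     T4       141    wiki          423
10  A100        40   mnist          120
sort by params_m:
     gpu  params_m dataset  params_m_x3
2     T4         1    imdb            3
10  A100        40   mnist          120
7     T4       141    wiki          423
6   H100       191   cifar          573
3   A100       739   squad         2217
group by gpu, mean of params_m_x3:
gpu
A100    1168.5
H100     573.0
T4       213.0
Name: params_m_x3, dtype: float64
reset_index():
    gpu  params_m_x3
0  A100       1168.5
1  H100        573.0
2    T4        213.0

573.0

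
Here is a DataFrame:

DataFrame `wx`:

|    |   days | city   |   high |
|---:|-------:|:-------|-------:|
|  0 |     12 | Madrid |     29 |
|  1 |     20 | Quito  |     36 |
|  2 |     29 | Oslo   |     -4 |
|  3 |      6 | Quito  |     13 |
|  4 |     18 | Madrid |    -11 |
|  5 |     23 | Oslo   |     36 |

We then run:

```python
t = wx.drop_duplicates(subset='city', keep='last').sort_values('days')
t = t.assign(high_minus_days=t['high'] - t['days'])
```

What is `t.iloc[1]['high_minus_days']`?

drop duplicate city (keep=last):
   days    city  high
3     6   Quito    13
4    18  Madrid   -11
5    23    Oslo    36
sort by days:
   days    city  high
3     6   Quito    13
4    18  Madrid   -11
5    23    Oslo    36
add column high_minus_days = t['high'] - t['days']:
   days    city  high  high_minus_days
3     6   Quito    13                7
4    18  Madrid   -11              -29
5    23    Oslo    36               13
The value at position 1, column 'high_minus_days' is -29.

-29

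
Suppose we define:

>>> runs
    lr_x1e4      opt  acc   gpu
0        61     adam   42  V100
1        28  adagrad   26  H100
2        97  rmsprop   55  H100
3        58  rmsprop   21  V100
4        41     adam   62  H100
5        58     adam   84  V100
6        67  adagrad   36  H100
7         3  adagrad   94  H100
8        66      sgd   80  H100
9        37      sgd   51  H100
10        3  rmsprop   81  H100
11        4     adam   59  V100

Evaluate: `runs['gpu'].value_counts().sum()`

12

value_counts of gpu:
gpu
H100    8
V100    4
Name: count, dtype: int64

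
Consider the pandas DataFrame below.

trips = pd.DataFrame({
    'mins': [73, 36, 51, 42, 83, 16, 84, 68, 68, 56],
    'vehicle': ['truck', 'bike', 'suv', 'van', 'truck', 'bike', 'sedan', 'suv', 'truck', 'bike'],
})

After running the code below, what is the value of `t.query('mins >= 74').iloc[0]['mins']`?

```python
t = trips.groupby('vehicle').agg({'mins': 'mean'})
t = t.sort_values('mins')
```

74.6666666667

group by vehicle, mean of mins:
              mins
vehicle           
bike     36.000000
sedan    84.000000
suv      59.500000
truck    74.666667
van      42.000000
sort by mins:
              mins
vehicle           
bike     36.000000
van      42.000000
suv      59.500000
truck    74.666667
sedan    84.000000
filter rows where mins >= 74:
              mins
vehicle           
truck    74.666667
sedan    84.000000
Hence 74.6666666667.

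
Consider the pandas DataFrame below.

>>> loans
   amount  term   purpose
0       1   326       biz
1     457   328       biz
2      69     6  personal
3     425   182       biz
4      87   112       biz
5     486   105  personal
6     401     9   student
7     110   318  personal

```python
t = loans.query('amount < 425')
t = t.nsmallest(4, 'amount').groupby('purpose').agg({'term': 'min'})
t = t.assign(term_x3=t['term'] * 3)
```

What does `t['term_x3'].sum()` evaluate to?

354

filter rows where amount < 425:
   amount  term   purpose
0       1   326       biz
2      69     6  personal
4      87   112       biz
6     401     9   student
7     110   318  personal
take 4 rows with smallest amount:
   amount  term   purpose
0       1   326       biz
2      69     6  personal
4      87   112       biz
7     110   318  personal
group by purpose, min of term:
          term
purpose       
biz        112
personal     6
add column term_x3 = t['term'] * 3:
          term  term_x3
purpose                
biz        112      336
personal     6       18
Reading off the sum of column 'term_x3', we get 354.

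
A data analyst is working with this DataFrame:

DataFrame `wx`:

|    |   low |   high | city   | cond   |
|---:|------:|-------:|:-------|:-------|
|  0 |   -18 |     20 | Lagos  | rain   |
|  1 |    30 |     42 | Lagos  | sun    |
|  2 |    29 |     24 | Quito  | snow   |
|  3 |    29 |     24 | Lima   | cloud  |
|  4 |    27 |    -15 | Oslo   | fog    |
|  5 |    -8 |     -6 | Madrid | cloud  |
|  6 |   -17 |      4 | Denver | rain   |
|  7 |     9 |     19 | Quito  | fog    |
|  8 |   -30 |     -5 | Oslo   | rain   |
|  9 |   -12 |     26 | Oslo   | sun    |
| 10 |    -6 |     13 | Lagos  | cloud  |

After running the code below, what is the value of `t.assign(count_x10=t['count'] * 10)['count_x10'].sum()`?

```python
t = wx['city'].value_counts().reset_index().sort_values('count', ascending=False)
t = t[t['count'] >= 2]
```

80

value_counts of city:
city
Lagos     3
Oslo      3
Quito     2
Lima      1
Madrid    1
Denver    1
Name: count, dtype: int64
reset_index():
     city  count
0   Lagos      3
1    Oslo      3
2   Quito      2
3    Lima      1
4  Madrid      1
5  Denver      1
sort by count descending:
     city  count
0   Lagos      3
1    Oslo      3
2   Quito      2
3    Lima      1
4  Madrid      1
5  Denver      1
filter rows where count >= 2:
    city  count
0  Lagos      3
1   Oslo      3
2  Quito      2
add column count_x10 = t['count'] * 10:
    city  count  count_x10
0  Lagos      3         30
1   Oslo      3         30
2  Quito      2         20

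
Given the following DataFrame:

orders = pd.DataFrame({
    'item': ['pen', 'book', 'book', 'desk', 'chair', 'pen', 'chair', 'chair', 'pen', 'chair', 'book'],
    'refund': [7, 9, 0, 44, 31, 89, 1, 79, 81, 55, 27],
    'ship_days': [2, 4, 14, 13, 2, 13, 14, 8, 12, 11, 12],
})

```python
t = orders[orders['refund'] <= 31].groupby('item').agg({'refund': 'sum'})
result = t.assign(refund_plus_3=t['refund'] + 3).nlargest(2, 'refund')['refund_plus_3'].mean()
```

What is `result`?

37.0

filter rows where refund <= 31:
     item  refund  ship_days
0     pen       7          2
1    book       9          4
2    book       0         14
4   chair      31          2
6   chair       1         14
10   book      27         12
group by item, sum of refund:
       refund
item         
book       36
chair      32
pen         7
add column refund_plus_3 = t['refund'] + 3:
       refund  refund_plus_3
item                        
book       36             39
chair      32             35
pen         7             10
take 2 rows with largest refund:
       refund  refund_plus_3
item                        
book       36             39
chair      32             35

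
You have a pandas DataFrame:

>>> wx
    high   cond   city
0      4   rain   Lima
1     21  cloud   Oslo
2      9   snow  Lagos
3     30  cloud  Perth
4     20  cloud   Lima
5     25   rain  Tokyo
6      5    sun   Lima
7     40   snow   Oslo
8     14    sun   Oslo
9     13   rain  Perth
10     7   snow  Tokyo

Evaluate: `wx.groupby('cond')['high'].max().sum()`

109

group by cond, max of high:
cond
cloud    30
rain     25
snow     40
sun      14
Name: high, dtype: int64
Taking the sum of the resulting series gives 109.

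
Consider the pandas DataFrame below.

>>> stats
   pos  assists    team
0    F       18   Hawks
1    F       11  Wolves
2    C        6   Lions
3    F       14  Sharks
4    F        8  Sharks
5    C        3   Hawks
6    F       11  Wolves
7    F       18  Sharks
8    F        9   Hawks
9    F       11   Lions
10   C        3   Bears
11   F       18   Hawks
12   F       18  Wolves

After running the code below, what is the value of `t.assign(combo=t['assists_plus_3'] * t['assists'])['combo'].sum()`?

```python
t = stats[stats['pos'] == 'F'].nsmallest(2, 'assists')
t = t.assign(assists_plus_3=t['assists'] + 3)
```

196

filter rows where pos == 'F':
   pos  assists    team
0    F       18   Hawks
1    F       11  Wolves
3    F       14  Sharks
4    F        8  Sharks
6    F       11  Wolves
7    F       18  Sharks
8    F        9   Hawks
9    F       11   Lions
11   F       18   Hawks
12   F       18  Wolves
take 2 rows with smallest assists:
  pos  assists    team
4   F        8  Sharks
8   F        9   Hawks
add column assists_plus_3 = t['assists'] + 3:
  pos  assists    team  assists_plus_3
4   F        8  Sharks              11
8   F        9   Hawks              12
add column combo = t['assists_plus_3'] * t['assists']:
  pos  assists    team  assists_plus_3  combo
4   F        8  Sharks              11     88
8   F        9   Hawks              12    108
Reading off the sum of column 'combo', we get 196.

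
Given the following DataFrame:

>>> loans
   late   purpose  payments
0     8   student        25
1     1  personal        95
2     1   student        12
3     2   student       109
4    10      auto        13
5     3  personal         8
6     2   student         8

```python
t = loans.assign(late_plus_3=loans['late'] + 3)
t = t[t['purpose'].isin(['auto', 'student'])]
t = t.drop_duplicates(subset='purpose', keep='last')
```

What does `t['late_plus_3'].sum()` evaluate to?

add column late_plus_3 = loans['late'] + 3:
   late   purpose  payments  late_plus_3
0     8   student        25           11
1     1  personal        95            4
2     1   student        12            4
3     2   student       109            5
4    10      auto        13           13
5     3  personal         8            6
6     2   student         8            5
filter rows where purpose in ['auto', 'student']:
   late  purpose  payments  late_plus_3
0     8  student        25           11
2     1  student        12            4
3     2  student       109            5
4    10     auto        13           13
6     2  student         8            5
drop duplicate purpose (keep=last):
   late  purpose  payments  late_plus_3
4    10     auto        13           13
6     2  student         8            5
Then the sum of column 'late_plus_3': 18

18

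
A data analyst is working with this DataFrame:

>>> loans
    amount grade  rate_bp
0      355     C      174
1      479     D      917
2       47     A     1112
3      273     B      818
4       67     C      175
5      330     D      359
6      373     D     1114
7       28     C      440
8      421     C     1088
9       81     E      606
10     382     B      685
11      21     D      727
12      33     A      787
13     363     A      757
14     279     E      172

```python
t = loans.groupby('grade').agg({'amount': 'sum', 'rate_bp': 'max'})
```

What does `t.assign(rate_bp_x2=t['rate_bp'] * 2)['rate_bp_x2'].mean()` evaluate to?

1895.2

group by grade: sum(amount), max(rate_bp):
       amount  rate_bp
grade                 
A         443     1112
B         655      818
C         871     1088
D        1203     1114
E         360      606
add column rate_bp_x2 = t['rate_bp'] * 2:
       amount  rate_bp  rate_bp_x2
grade                             
A         443     1112        2224
B         655      818        1636
C         871     1088        2176
D        1203     1114        2228
E         360      606        1212
Finally, mean of column 'rate_bp_x2' = 1895.2.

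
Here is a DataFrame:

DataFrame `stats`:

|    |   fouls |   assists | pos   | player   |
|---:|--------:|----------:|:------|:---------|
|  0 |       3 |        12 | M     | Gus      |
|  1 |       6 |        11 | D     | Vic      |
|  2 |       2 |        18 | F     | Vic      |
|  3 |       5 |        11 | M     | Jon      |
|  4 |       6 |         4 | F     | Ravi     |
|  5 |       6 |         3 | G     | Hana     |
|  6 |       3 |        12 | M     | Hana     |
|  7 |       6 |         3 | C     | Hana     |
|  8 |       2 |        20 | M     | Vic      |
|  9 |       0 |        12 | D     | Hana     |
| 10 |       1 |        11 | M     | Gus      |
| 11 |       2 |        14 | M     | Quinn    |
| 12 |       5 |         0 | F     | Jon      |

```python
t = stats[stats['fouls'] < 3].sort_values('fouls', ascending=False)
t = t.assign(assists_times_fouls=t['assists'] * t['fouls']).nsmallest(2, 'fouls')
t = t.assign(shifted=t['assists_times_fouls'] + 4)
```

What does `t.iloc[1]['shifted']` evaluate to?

15

filter rows where fouls < 3:
    fouls  assists pos player
2       2       18   F    Vic
8       2       20   M    Vic
9       0       12   D   Hana
10      1       11   M    Gus
11      2       14   M  Quinn
sort by fouls descending:
    fouls  assists pos player
2       2       18   F    Vic
8       2       20   M    Vic
11      2       14   M  Quinn
10      1       11   M    Gus
9       0       12   D   Hana
add column assists_times_fouls = t['assists'] * t['fouls']:
    fouls  assists pos player  assists_times_fouls
2       2       18   F    Vic                   36
8       2       20   M    Vic                   40
11      2       14   M  Quinn                   28
10      1       11   M    Gus                   11
9       0       12   D   Hana                    0
take 2 rows with smallest fouls:
    fouls  assists pos player  assists_times_fouls
9       0       12   D   Hana                    0
10      1       11   M    Gus                   11
add column shifted = t['assists_times_fouls'] + 4:
    fouls  assists pos player  assists_times_fouls  shifted
9       0       12   D   Hana                    0        4
10      1       11   M    Gus                   11       15
Then the value at position 1, column 'shifted': 15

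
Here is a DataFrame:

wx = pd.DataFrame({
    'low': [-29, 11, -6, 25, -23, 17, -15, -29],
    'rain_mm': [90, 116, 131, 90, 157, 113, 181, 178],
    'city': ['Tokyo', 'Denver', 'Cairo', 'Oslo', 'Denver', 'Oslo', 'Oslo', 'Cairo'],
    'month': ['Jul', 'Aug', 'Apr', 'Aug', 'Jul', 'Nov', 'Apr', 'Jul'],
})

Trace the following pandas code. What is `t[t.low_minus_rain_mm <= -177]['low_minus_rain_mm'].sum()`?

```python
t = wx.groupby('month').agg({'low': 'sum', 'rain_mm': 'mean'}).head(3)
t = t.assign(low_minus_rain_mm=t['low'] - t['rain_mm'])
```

-399.666666667

group by month: sum(low), mean(rain_mm):
       low     rain_mm
month                 
Apr    -21  156.000000
Aug     36  103.000000
Jul    -81  141.666667
Nov     17  113.000000
take first 3 rows:
       low     rain_mm
month                 
Apr    -21  156.000000
Aug     36  103.000000
Jul    -81  141.666667
add column low_minus_rain_mm = t['low'] - t['rain_mm']:
       low     rain_mm  low_minus_rain_mm
month                                    
Apr    -21  156.000000        -177.000000
Aug     36  103.000000         -67.000000
Jul    -81  141.666667        -222.666667
filter rows where low_minus_rain_mm <= -177:
       low     rain_mm  low_minus_rain_mm
month                                    
Apr    -21  156.000000        -177.000000
Jul    -81  141.666667        -222.666667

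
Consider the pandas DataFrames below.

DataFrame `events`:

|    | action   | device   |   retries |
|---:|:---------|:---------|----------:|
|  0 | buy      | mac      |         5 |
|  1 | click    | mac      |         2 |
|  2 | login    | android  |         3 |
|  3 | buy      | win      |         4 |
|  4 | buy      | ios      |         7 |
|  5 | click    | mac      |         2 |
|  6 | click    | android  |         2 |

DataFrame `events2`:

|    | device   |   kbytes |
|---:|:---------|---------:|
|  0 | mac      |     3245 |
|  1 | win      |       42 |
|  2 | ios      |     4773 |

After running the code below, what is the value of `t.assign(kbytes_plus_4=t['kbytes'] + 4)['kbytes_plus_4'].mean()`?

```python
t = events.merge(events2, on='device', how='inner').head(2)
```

merge on 'device' (how='inner') → 5 rows:
  action device  retries  kbytes
0    buy    mac        5    3245
1  click    mac        2    3245
2    buy    win        4      42
3    buy    ios        7    4773
4  click    mac        2    3245
take first 2 rows:
  action device  retries  kbytes
0    buy    mac        5    3245
1  click    mac        2    3245
add column kbytes_plus_4 = t['kbytes'] + 4:
  action device  retries  kbytes  kbytes_plus_4
0    buy    mac        5    3245           3249
1  click    mac        2    3245           3249
Hence 3249.0.

3249.0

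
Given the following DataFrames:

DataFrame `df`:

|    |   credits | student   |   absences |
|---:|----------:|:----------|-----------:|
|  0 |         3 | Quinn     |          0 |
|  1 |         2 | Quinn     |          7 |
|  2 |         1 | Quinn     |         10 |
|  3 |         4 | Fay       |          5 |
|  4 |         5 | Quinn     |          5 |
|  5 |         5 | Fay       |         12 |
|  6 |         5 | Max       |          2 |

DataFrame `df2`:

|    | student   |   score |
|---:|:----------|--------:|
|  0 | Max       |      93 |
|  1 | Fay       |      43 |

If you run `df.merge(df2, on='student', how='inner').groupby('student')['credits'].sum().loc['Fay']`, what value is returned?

9

merge on 'student' (how='inner') → 3 rows:
   credits student  absences  score
0        4     Fay         5     43
1        5     Fay        12     43
2        5     Max         2     93
group by student, sum of credits:
student
Fay    9
Max    5
Name: credits, dtype: int64
Reading off the value at index 'Fay', we get 9.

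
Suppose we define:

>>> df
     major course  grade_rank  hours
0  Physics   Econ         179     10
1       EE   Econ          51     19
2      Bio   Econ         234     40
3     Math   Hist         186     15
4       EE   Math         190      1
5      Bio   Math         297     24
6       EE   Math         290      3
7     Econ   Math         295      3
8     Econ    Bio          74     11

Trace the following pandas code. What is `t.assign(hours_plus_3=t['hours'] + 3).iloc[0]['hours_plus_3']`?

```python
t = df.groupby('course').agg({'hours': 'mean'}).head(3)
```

14.0

group by course, mean of hours:
        hours
course       
Bio     11.00
Econ    23.00
Hist    15.00
Math     7.75
take first 3 rows:
        hours
course       
Bio      11.0
Econ     23.0
Hist     15.0
add column hours_plus_3 = t['hours'] + 3:
        hours  hours_plus_3
course                     
Bio      11.0          14.0
Econ     23.0          26.0
Hist     15.0          18.0
So iloc[0]['hours_plus_3'] = 14.0.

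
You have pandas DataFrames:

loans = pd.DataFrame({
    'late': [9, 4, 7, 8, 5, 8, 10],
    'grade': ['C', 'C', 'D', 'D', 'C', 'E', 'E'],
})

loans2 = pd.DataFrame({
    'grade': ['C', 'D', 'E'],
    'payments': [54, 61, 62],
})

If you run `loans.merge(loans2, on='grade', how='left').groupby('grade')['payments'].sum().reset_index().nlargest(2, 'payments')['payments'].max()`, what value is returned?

162

merge on 'grade' (how='left') → 7 rows:
   late grade  payments
0     9     C        54
1     4     C        54
2     7     D        61
3     8     D        61
4     5     C        54
5     8     E        62
6    10     E        62
group by grade, sum of payments:
grade
C    162
D    122
E    124
Name: payments, dtype: int64
reset_index():
  grade  payments
0     C       162
1     D       122
2     E       124
take 2 rows with largest payments:
  grade  payments
0     C       162
2     E       124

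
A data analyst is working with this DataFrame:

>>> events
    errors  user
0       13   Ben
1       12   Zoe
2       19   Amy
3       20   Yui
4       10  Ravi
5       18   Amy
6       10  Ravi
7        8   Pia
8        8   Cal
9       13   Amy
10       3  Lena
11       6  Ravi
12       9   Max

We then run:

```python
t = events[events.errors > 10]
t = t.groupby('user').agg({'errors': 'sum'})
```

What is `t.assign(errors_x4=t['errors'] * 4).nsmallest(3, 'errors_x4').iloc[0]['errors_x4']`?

filter rows where errors > 10:
   errors user
0      13  Ben
1      12  Zoe
2      19  Amy
3      20  Yui
5      18  Amy
9      13  Amy
group by user, sum of errors:
      errors
user        
Amy       50
Ben       13
Yui       20
Zoe       12
add column errors_x4 = t['errors'] * 4:
      errors  errors_x4
user                   
Amy       50        200
Ben       13         52
Yui       20         80
Zoe       12         48
take 3 rows with smallest errors_x4:
      errors  errors_x4
user                   
Zoe       12         48
Ben       13         52
Yui       20         80
Hence 48.

48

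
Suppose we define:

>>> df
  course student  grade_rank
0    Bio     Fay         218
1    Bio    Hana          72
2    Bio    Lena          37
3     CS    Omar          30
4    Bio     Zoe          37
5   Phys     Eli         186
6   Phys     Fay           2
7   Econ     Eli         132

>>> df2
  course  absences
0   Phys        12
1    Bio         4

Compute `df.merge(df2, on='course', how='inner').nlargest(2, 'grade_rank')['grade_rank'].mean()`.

202.0

merge on 'course' (how='inner') → 6 rows:
  course student  grade_rank  absences
0    Bio     Fay         218         4
1    Bio    Hana          72         4
2    Bio    Lena          37         4
3    Bio     Zoe          37         4
4   Phys     Eli         186        12
5   Phys     Fay           2        12
take 2 rows with largest grade_rank:
  course student  grade_rank  absences
0    Bio     Fay         218         4
4   Phys     Eli         186        12
So mean() = 202.0.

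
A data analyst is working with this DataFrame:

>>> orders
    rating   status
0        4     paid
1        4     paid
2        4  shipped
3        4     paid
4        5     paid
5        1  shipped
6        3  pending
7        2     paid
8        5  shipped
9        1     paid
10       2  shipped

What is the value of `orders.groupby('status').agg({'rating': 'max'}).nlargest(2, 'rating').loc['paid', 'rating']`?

5

group by status, max of rating:
         rating
status         
paid          5
pending       3
shipped       5
take 2 rows with largest rating:
         rating
status         
paid          5
shipped       5
Hence 5.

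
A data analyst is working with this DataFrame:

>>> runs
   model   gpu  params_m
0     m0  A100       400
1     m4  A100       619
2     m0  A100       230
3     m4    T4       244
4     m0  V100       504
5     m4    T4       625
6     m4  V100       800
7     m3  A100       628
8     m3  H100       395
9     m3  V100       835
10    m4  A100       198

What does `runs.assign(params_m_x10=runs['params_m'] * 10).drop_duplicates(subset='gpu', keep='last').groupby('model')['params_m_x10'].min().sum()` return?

5930

add column params_m_x10 = runs['params_m'] * 10:
   model   gpu  params_m  params_m_x10
0     m0  A100       400          4000
1     m4  A100       619          6190
2     m0  A100       230          2300
3     m4    T4       244          2440
4     m0  V100       504          5040
5     m4    T4       625          6250
6     m4  V100       800          8000
7     m3  A100       628          6280
8     m3  H100       395          3950
9     m3  V100       835          8350
10    m4  A100       198          1980
drop duplicate gpu (keep=last):
   model   gpu  params_m  params_m_x10
5     m4    T4       625          6250
8     m3  H100       395          3950
9     m3  V100       835          8350
10    m4  A100       198          1980
group by model, min of params_m_x10:
model
m3    3950
m4    1980
Name: params_m_x10, dtype: int64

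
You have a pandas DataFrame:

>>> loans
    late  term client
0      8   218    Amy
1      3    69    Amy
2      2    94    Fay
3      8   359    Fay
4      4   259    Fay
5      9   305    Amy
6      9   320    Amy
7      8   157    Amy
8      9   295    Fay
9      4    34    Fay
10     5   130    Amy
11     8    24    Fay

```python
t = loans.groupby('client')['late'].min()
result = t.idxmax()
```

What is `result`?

Amy

group by client, min of late:
client
Amy    3
Fay    2
Name: late, dtype: int64
Then the label with the largest value: Amy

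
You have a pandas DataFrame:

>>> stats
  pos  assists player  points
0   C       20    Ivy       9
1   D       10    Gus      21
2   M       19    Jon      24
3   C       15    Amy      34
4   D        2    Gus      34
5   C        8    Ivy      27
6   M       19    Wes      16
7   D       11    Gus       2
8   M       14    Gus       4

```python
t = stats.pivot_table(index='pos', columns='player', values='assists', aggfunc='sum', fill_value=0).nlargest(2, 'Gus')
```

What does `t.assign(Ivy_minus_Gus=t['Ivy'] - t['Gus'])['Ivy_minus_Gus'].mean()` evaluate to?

-18.5

pivot: rows=pos, cols=player, sum(assists):
player  Amy  Gus  Ivy  Jon  Wes
pos                            
C        15    0   28    0    0
D         0   23    0    0    0
M         0   14    0   19   19
take 2 rows with largest Gus:
player  Amy  Gus  Ivy  Jon  Wes
pos                            
D         0   23    0    0    0
M         0   14    0   19   19
add column Ivy_minus_Gus = t['Ivy'] - t['Gus']:
player  Amy  Gus  Ivy  Jon  Wes  Ivy_minus_Gus
pos                                           
D         0   23    0    0    0            -23
M         0   14    0   19   19            -14
Then the mean of column 'Ivy_minus_Gus': -18.5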